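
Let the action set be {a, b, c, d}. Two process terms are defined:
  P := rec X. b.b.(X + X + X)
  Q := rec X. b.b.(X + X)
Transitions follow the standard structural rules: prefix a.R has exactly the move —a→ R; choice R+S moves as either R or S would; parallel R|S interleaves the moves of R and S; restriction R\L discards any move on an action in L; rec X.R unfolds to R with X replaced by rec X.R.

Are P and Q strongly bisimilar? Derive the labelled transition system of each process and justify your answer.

YES

Reachable graph of P (3 states):
  u0 = rec X. b.b.(X + X + X) → —b→ u1
  u1 = b.((rec X. b.b.(X + X + X)) + (rec X. b.b.(X + X + X)) + (rec X. b.b.(X + X + X))) → —b→ u2
  u2 = (rec X. b.b.(X + X + X)) + (rec X. b.b.(X + X + X)) + (rec X. b.b.(X + X + X)) → —b→ u1
Reachable graph of Q (3 states):
  v0 = rec X. b.b.(X + X) → —b→ v1
  v1 = b.((rec X. b.b.(X + X)) + (rec X. b.b.(X + X))) → —b→ v2
  v2 = (rec X. b.b.(X + X)) + (rec X. b.b.(X + X)) → —b→ v1
Coarsest stable partition (strong bisimilarity classes):
  B0 = {u0, u1, u2, v0, v1, v2}
u0 ∈ B0, v0 ∈ B0 → same block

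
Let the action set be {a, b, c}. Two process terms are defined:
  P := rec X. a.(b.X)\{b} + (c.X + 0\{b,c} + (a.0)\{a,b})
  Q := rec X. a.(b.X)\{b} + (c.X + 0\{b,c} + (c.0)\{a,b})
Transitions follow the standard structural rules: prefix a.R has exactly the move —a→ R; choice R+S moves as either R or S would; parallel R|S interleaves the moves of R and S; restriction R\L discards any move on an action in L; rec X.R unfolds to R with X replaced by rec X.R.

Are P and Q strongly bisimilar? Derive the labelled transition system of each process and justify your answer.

Reachable graph of P (2 states):
  m0 = rec X. a.(b.X)\{b} + (c.X + 0\{b,c} + (a.0)\{a,b}) ⊢ —a→ m1, —c→ m0
  m1 = (b.(rec X. a.(b.X)\{b} + (c.X + 0\{b,c} + (a.0)\{a,b})))\{b} ⊢ (no moves)
Reachable graph of Q (3 states):
  n0 = rec X. a.(b.X)\{b} + (c.X + 0\{b,c} + (c.0)\{a,b}) ⊢ —a→ n1, —c→ n0, —c→ n2
  n1 = (b.(rec X. a.(b.X)\{b} + (c.X + 0\{b,c} + (c.0)\{a,b})))\{b} ⊢ (no moves)
  n2 = 0\{a,b} ⊢ (no moves)
Coarsest stable partition (strong bisimilarity classes):
  B0 = {m0}
  B1 = {m1, n1, n2}
  B2 = {n0}
m0 ∈ B0, n0 ∈ B2 → different blocks

P ≁ Q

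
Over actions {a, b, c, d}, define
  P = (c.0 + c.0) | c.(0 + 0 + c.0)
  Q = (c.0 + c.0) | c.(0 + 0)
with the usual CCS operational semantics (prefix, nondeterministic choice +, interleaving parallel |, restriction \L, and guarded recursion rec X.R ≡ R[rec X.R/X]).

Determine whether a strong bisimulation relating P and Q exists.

P ≁ Q

P's transition system — 6 states:
  p0 = (c.0 + c.0) | c.(0 + 0 + c.0) | -c-> p1, -c-> p2
  p1 = (c.0 + c.0) | (0 + 0 + c.0) | -c-> p3, -c-> p4
  p2 = 0 | c.(0 + 0 + c.0) | -c-> p4
  p3 = (c.0 + c.0) | 0 | -c-> p5
  p4 = 0 | (0 + 0 + c.0) | -c-> p5
  p5 = 0 | 0 | ·
Q's transition system — 4 states:
  q0 = (c.0 + c.0) | c.(0 + 0) | -c-> q1, -c-> q2
  q1 = (c.0 + c.0) | (0 + 0) | -c-> q3
  q2 = 0 | c.(0 + 0) | -c-> q3
  q3 = 0 | (0 + 0) | ·
Bisimilarity quotient blocks:
  B0 = {p0}
  B1 = {p1, p2, q0}
  B2 = {p3, p4, q1, q2}
  B3 = {p5, q3}
p0 ∈ B0, q0 ∈ B1 → different blocks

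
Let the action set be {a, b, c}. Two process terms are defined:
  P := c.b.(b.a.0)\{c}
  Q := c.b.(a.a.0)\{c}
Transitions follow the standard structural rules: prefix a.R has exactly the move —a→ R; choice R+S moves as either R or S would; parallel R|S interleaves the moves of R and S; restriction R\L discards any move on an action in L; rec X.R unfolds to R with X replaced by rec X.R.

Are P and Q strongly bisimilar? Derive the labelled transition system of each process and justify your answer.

NO

Reachable graph of P (5 states):
  u0 = c.b.(b.a.0)\{c} → --c--▸ u1
  u1 = b.(b.a.0)\{c} → --b--▸ u2
  u2 = (b.a.0)\{c} → --b--▸ u3
  u3 = (a.0)\{c} → --a--▸ u4
  u4 = 0\{c} → ·
Reachable graph of Q (5 states):
  v0 = c.b.(a.a.0)\{c} → --c--▸ v1
  v1 = b.(a.a.0)\{c} → --b--▸ v2
  v2 = (a.a.0)\{c} → --a--▸ v3
  v3 = (a.0)\{c} → --a--▸ v4
  v4 = 0\{c} → ·
Bisimilarity quotient blocks:
  B0 = {u0}
  B1 = {u1}
  B2 = {u2}
  B3 = {u3, v3}
  B4 = {u4, v4}
  B5 = {v0}
  B6 = {v1}
  B7 = {v2}
u0 ∈ B0, v0 ∈ B5 → different blocks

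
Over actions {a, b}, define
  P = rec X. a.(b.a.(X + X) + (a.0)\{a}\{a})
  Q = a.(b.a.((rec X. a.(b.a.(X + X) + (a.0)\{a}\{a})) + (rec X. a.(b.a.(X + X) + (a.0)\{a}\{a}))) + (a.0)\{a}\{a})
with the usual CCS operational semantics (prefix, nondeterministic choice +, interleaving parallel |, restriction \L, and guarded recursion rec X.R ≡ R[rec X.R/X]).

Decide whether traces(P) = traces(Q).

P's transition system — 4 states:
  s0 = rec X. a.(b.a.(X + X) + (a.0)\{a}\{a}) | ··a··> s1
  s1 = b.a.((rec X. a.(b.a.(X + X) + (a.0)\{a}\{a})) + (rec X. a.(b.a.(X + X) + (a.0)\{a}\{a}))) + (a.0)\{a}\{a} | ··b··> s2
  s2 = a.((rec X. a.(b.a.(X + X) + (a.0)\{a}\{a})) + (rec X. a.(b.a.(X + X) + (a.0)\{a}\{a}))) | ··a··> s3
  s3 = (rec X. a.(b.a.(X + X) + (a.0)\{a}\{a})) + (rec X. a.(b.a.(X + X) + (a.0)\{a}\{a})) | ··a··> s1
Q's transition system — 4 states:
  t0 = a.(b.a.((rec X. a.(b.a.(X + X) + (a.0)\{a}\{a})) + (rec X. a.(b.a.(X + X) + (a.0)\{a}\{a}))) + (a.0)\{a}\{a}) | ··a··> t1
  t1 = b.a.((rec X. a.(b.a.(X + X) + (a.0)\{a}\{a})) + (rec X. a.(b.a.(X + X) + (a.0)\{a}\{a}))) + (a.0)\{a}\{a} | ··b··> t2
  t2 = a.((rec X. a.(b.a.(X + X) + (a.0)\{a}\{a})) + (rec X. a.(b.a.(X + X) + (a.0)\{a}\{a}))) | ··a··> t3
  t3 = (rec X. a.(b.a.(X + X) + (a.0)\{a}\{a})) + (rec X. a.(b.a.(X + X) + (a.0)\{a}\{a})) | ··a··> t1
Coarsest stable partition (strong bisimilarity classes):
  B0 = {s0, s3, t0, t3}
  B1 = {s1, t1}
  B2 = {s2, t2}
s0 ∈ B0, t0 ∈ B0 → same block
Bisimilar ⇒ trace-equivalent.

traces(P) = traces(Q)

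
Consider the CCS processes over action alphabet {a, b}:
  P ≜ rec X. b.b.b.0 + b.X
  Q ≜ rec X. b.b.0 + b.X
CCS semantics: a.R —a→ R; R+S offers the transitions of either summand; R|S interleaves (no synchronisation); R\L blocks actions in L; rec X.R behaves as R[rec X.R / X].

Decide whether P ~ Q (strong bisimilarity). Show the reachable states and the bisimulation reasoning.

LTS(P): 4 reachable states
  u0 = rec X. b.b.b.0 + b.X → --b--▸ u0, --b--▸ u1
  u1 = b.b.0 → --b--▸ u2
  u2 = b.0 → --b--▸ u3
  u3 = 0 → stopped
LTS(Q): 3 reachable states
  v0 = rec X. b.b.0 + b.X → --b--▸ v0, --b--▸ v1
  v1 = b.0 → --b--▸ v2
  v2 = 0 → stopped
Bisimilarity quotient blocks:
  B0 = {u0}
  B1 = {u1}
  B2 = {u2, v1}
  B3 = {u3, v2}
  B4 = {v0}
u0 ∈ B0, v0 ∈ B4 → different blocks

P ≁ Q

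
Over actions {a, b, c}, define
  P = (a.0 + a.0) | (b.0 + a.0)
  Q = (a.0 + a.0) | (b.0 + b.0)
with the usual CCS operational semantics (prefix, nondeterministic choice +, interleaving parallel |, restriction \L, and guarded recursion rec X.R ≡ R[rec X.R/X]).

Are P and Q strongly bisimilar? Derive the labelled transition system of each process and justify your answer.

P's transition system — 4 states:
  p0 = (a.0 + a.0) | (b.0 + a.0) :: —a→ p1, —a→ p2, —b→ p1
  p1 = (a.0 + a.0) | 0 :: —a→ p3
  p2 = 0 | (b.0 + a.0) :: —a→ p3, —b→ p3
  p3 = 0 | 0 :: stopped
Q's transition system — 4 states:
  q0 = (a.0 + a.0) | (b.0 + b.0) :: —a→ q1, —b→ q2
  q1 = 0 | (b.0 + b.0) :: —b→ q3
  q2 = (a.0 + a.0) | 0 :: —a→ q3
  q3 = 0 | 0 :: stopped
Coarsest stable partition (strong bisimilarity classes):
  B0 = {p0}
  B1 = {p1, q2}
  B2 = {p3, q3}
  B3 = {p2}
  B4 = {q0}
  B5 = {q1}
p0 ∈ B0, q0 ∈ B4 → different blocks

NO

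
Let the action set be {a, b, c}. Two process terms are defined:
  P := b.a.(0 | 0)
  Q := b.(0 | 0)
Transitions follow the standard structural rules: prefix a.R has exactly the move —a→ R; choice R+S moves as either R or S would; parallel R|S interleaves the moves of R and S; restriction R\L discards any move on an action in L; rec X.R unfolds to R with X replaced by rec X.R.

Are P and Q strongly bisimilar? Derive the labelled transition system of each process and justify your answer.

not bisimilar

Reachable graph of P (3 states):
  p0 = b.a.(0 | 0) | =b=> p1
  p1 = a.(0 | 0) | =a=> p2
  p2 = 0 | 0 | ∅
Reachable graph of Q (2 states):
  q0 = b.(0 | 0) | =b=> q1
  q1 = 0 | 0 | ∅
Coarsest stable partition (strong bisimilarity classes):
  B0 = {p0}
  B1 = {p1}
  B2 = {p2, q1}
  B3 = {q0}
p0 ∈ B0, q0 ∈ B3 → different blocks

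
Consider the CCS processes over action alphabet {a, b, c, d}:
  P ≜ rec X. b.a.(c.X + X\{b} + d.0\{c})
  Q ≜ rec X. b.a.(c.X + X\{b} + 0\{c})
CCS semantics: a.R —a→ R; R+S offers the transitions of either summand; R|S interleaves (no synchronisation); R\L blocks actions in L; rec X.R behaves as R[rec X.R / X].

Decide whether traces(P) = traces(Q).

LTS(P): 4 reachable states
  m0 = rec X. b.a.(c.X + X\{b} + d.0\{c}) → —b→ m1
  m1 = a.(c.(rec X. b.a.(c.X + X\{b} + d.0\{c})) + (rec X. b.a.(c.X + X\{b} + d.0\{c}))\{b} + d.0\{c}) → —a→ m2
  m2 = c.(rec X. b.a.(c.X + X\{b} + d.0\{c})) + (rec X. b.a.(c.X + X\{b} + d.0\{c}))\{b} + d.0\{c} → —c→ m0, —d→ m3
  m3 = 0\{c} → ∅
LTS(Q): 3 reachable states
  n0 = rec X. b.a.(c.X + X\{b} + 0\{c}) → —b→ n1
  n1 = a.(c.(rec X. b.a.(c.X + X\{b} + 0\{c})) + (rec X. b.a.(c.X + X\{b} + 0\{c}))\{b} + 0\{c}) → —a→ n2
  n2 = c.(rec X. b.a.(c.X + X\{b} + 0\{c})) + (rec X. b.a.(c.X + X\{b} + 0\{c}))\{b} + 0\{c} → —c→ n0
Run σ = ⟨bad⟩ on P: start {m0}
  after b @ step 1: {m1}
  after a @ step 2: {m2}
  after d @ step 3: {m3}
  P completes σ.
Run σ = ⟨bad⟩ on Q: start {n0}
  after b @ step 1: {n1}
  after a @ step 2: {n2}
  after d @ step 3: ∅  — Q cannot continue

trace-distinct — witness ⟨bad⟩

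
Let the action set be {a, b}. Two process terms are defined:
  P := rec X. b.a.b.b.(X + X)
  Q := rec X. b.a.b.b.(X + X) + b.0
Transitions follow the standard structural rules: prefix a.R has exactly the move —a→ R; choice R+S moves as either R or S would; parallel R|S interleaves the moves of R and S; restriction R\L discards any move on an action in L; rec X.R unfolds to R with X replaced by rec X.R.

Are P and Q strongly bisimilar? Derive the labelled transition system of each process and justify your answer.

not bisimilar

Reachable graph of P (5 states):
  s0 = rec X. b.a.b.b.(X + X) → ··b··> s1
  s1 = a.b.b.((rec X. b.a.b.b.(X + X)) + (rec X. b.a.b.b.(X + X))) → ··a··> s2
  s2 = b.b.((rec X. b.a.b.b.(X + X)) + (rec X. b.a.b.b.(X + X))) → ··b··> s3
  s3 = b.((rec X. b.a.b.b.(X + X)) + (rec X. b.a.b.b.(X + X))) → ··b··> s4
  s4 = (rec X. b.a.b.b.(X + X)) + (rec X. b.a.b.b.(X + X)) → ··b··> s1
Reachable graph of Q (6 states):
  t0 = rec X. b.a.b.b.(X + X) + b.0 → ··b··> t1, ··b··> t2
  t1 = 0 → ∅
  t2 = a.b.b.((rec X. b.a.b.b.(X + X) + b.0) + (rec X. b.a.b.b.(X + X) + b.0)) → ··a··> t3
  t3 = b.b.((rec X. b.a.b.b.(X + X) + b.0) + (rec X. b.a.b.b.(X + X) + b.0)) → ··b··> t4
  t4 = b.((rec X. b.a.b.b.(X + X) + b.0) + (rec X. b.a.b.b.(X + X) + b.0)) → ··b··> t5
  t5 = (rec X. b.a.b.b.(X + X) + b.0) + (rec X. b.a.b.b.(X + X) + b.0) → ··b··> t1, ··b··> t2
Bisimilarity quotient blocks:
  B0 = {s0, s4}
  B1 = {s1}
  B2 = {s2}
  B3 = {s3}
  B4 = {t0, t5}
  B5 = {t2}
  B6 = {t3}
  B7 = {t4}
  B8 = {t1}
s0 ∈ B0, t0 ∈ B4 → different blocks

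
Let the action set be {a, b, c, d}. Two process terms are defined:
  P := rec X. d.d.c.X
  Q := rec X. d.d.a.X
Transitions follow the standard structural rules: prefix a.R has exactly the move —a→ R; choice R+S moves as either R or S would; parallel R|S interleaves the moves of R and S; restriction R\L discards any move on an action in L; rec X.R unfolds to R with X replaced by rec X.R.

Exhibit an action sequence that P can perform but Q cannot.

ddc

LTS(P): 3 reachable states
  p0 = rec X. d.d.c.X has moves --d--▸ p1
  p1 = d.c.(rec X. d.d.c.X) has moves --d--▸ p2
  p2 = c.(rec X. d.d.c.X) has moves --c--▸ p0
LTS(Q): 3 reachable states
  q0 = rec X. d.d.a.X has moves --d--▸ q1
  q1 = d.a.(rec X. d.d.a.X) has moves --d--▸ q2
  q2 = a.(rec X. d.d.a.X) has moves --a--▸ q0
Run σ = ⟨ddc⟩ on P: start {p0}
  after d @ step 1: {p1}
  after d @ step 2: {p2}
  after c @ step 3: {p0}
  — P admits the full trace.
Run σ = ⟨ddc⟩ on Q: start {q0}
  after d @ step 1: {q1}
  after d @ step 2: {q2}
  after c @ step 3: ∅  — Q cannot continue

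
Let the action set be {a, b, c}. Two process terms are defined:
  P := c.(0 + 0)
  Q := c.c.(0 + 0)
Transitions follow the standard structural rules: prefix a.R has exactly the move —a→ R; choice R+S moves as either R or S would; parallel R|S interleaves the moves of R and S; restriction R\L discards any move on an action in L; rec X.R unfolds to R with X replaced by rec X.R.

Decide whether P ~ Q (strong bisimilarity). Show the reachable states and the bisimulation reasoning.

P's transition system — 2 states:
  p0 = c.(0 + 0) :: —c→ p1
  p1 = 0 + 0 :: stopped
Q's transition system — 3 states:
  q0 = c.c.(0 + 0) :: —c→ q1
  q1 = c.(0 + 0) :: —c→ q2
  q2 = 0 + 0 :: stopped
Coarsest stable partition (strong bisimilarity classes):
  B0 = {p0, q1}
  B1 = {p1, q2}
  B2 = {q0}
p0 ∈ B0, q0 ∈ B2 → different blocks

P ≁ Q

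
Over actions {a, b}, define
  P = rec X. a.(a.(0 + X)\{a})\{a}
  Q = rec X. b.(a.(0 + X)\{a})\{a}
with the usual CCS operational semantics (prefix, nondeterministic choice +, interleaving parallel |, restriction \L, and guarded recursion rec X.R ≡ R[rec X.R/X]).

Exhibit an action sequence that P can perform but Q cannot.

a

Reachable graph of P (2 states):
  m0 = rec X. a.(a.(0 + X)\{a})\{a} ⊢ --a--▸ m1
  m1 = (a.(0 + (rec X. a.(a.(0 + X)\{a})\{a}))\{a})\{a} ⊢ (no moves)
Reachable graph of Q (2 states):
  n0 = rec X. b.(a.(0 + X)\{a})\{a} ⊢ --b--▸ n1
  n1 = (a.(0 + (rec X. b.(a.(0 + X)\{a})\{a}))\{a})\{a} ⊢ (no moves)
Executing a from P (initial set {m0}):
  step 1 (a): {m1}
  ✓ P
Executing a from Q (initial set {n0}):
  step 1 (a): no successor for Q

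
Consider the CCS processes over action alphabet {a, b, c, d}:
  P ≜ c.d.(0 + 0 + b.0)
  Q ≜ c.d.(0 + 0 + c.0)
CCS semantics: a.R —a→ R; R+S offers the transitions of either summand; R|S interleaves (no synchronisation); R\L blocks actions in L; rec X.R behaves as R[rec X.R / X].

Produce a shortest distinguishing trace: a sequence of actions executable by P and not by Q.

Reachable graph of P (4 states):
  p0 = c.d.(0 + 0 + b.0) | —c→ p1
  p1 = d.(0 + 0 + b.0) | —d→ p2
  p2 = 0 + 0 + b.0 | —b→ p3
  p3 = 0 | (no moves)
Reachable graph of Q (4 states):
  q0 = c.d.(0 + 0 + c.0) | —c→ q1
  q1 = d.(0 + 0 + c.0) | —d→ q2
  q2 = 0 + 0 + c.0 | —c→ q3
  q3 = 0 | (no moves)
Trace ⟨cdb⟩ through P, begin at {p0}:
  after c @ step 1: {p1}
  after d @ step 2: {p2}
  after b @ step 3: {p3}
  ✓ P
Trace ⟨cdb⟩ through Q, begin at {q0}:
  after c @ step 1: {q1}
  after d @ step 2: {q2}
  after b @ step 3: ∅ (Q stuck)

cdb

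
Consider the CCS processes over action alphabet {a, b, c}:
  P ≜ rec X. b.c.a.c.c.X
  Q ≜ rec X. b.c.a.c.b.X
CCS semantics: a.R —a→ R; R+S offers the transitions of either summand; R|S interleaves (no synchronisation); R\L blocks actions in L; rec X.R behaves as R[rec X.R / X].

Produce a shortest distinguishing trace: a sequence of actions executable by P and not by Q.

bcacc

Reachable graph of P (5 states):
  m0 = rec X. b.c.a.c.c.X ⊢ --b--▸ m1
  m1 = c.a.c.c.(rec X. b.c.a.c.c.X) ⊢ --c--▸ m2
  m2 = a.c.c.(rec X. b.c.a.c.c.X) ⊢ --a--▸ m3
  m3 = c.c.(rec X. b.c.a.c.c.X) ⊢ --c--▸ m4
  m4 = c.(rec X. b.c.a.c.c.X) ⊢ --c--▸ m0
Reachable graph of Q (5 states):
  n0 = rec X. b.c.a.c.b.X ⊢ --b--▸ n1
  n1 = c.a.c.b.(rec X. b.c.a.c.b.X) ⊢ --c--▸ n2
  n2 = a.c.b.(rec X. b.c.a.c.b.X) ⊢ --a--▸ n3
  n3 = c.b.(rec X. b.c.a.c.b.X) ⊢ --c--▸ n4
  n4 = b.(rec X. b.c.a.c.b.X) ⊢ --b--▸ n0
Executing bcacc from P (initial set {m0}):
  [1] b ⇒ {m1}
  [2] c ⇒ {m2}
  [3] a ⇒ {m3}
  [4] c ⇒ {m4}
  [5] c ⇒ {m0}
  — P admits the full trace.
Executing bcacc from Q (initial set {n0}):
  [1] b ⇒ {n1}
  [2] c ⇒ {n2}
  [3] a ⇒ {n3}
  [4] c ⇒ {n4}
  [5] c ⇒ no successor for Q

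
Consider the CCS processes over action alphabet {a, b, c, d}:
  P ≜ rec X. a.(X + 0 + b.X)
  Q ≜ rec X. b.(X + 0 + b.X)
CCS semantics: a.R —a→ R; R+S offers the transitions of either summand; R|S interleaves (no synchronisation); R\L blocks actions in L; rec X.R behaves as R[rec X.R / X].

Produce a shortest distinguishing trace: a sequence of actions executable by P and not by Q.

Reachable graph of P (2 states):
  m0 = rec X. a.(X + 0 + b.X) | —a→ m1
  m1 = (rec X. a.(X + 0 + b.X)) + 0 + b.(rec X. a.(X + 0 + b.X)) | —a→ m1, —b→ m0
Reachable graph of Q (2 states):
  n0 = rec X. b.(X + 0 + b.X) | —b→ n1
  n1 = (rec X. b.(X + 0 + b.X)) + 0 + b.(rec X. b.(X + 0 + b.X)) | —b→ n0, —b→ n1
Executing a from P (initial set {m0}):
  after a @ step 1: {m1}
  P completes σ.
Executing a from Q (initial set {n0}):
  after a @ step 1: ∅  — Q cannot continue

a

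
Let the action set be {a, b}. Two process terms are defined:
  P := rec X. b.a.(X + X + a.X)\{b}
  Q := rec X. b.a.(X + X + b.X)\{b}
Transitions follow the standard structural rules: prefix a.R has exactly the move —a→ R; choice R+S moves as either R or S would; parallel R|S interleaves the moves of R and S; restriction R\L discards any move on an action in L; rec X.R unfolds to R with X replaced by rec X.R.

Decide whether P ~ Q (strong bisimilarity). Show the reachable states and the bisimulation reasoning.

not bisimilar

P's transition system — 4 states:
  u0 = rec X. b.a.(X + X + a.X)\{b} | ··b··> u1
  u1 = a.((rec X. b.a.(X + X + a.X)\{b}) + (rec X. b.a.(X + X + a.X)\{b}) + a.(rec X. b.a.(X + X + a.X)\{b}))\{b} | ··a··> u2
  u2 = ((rec X. b.a.(X + X + a.X)\{b}) + (rec X. b.a.(X + X + a.X)\{b}) + a.(rec X. b.a.(X + X + a.X)\{b}))\{b} | ··a··> u3
  u3 = (rec X. b.a.(X + X + a.X)\{b})\{b} | ∅
Q's transition system — 3 states:
  v0 = rec X. b.a.(X + X + b.X)\{b} | ··b··> v1
  v1 = a.((rec X. b.a.(X + X + b.X)\{b}) + (rec X. b.a.(X + X + b.X)\{b}) + b.(rec X. b.a.(X + X + b.X)\{b}))\{b} | ··a··> v2
  v2 = ((rec X. b.a.(X + X + b.X)\{b}) + (rec X. b.a.(X + X + b.X)\{b}) + b.(rec X. b.a.(X + X + b.X)\{b}))\{b} | ∅
Partition-refinement fixed point:
  B0 = {u0}
  B1 = {u1}
  B2 = {u2, v1}
  B3 = {u3, v2}
  B4 = {v0}
u0 ∈ B0, v0 ∈ B4 → different blocks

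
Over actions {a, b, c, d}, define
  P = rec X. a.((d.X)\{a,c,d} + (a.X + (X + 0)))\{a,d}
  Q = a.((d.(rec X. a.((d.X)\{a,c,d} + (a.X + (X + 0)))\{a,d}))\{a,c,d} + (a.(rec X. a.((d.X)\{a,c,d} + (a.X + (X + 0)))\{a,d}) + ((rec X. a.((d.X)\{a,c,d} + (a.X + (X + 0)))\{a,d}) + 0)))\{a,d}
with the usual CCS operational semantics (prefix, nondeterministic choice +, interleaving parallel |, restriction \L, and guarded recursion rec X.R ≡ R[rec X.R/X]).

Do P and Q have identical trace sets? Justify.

YES

LTS(P): 2 reachable states
  p0 = rec X. a.((d.X)\{a,c,d} + (a.X + (X + 0)))\{a,d} | =a=> p1
  p1 = ((d.(rec X. a.((d.X)\{a,c,d} + (a.X + (X + 0)))\{a,d}))\{a,c,d} + (a.(rec X. a.((d.X)\{a,c,d} + (a.X + (X + 0)))\{a,d}) + ((rec X. a.((d.X)\{a,c,d} + (a.X + (X + 0)))\{a,d}) + 0)))\{a,d} | stopped
LTS(Q): 2 reachable states
  q0 = a.((d.(rec X. a.((d.X)\{a,c,d} + (a.X + (X + 0)))\{a,d}))\{a,c,d} + (a.(rec X. a.((d.X)\{a,c,d} + (a.X + (X + 0)))\{a,d}) + ((rec X. a.((d.X)\{a,c,d} + (a.X + (X + 0)))\{a,d}) + 0)))\{a,d} | =a=> q1
  q1 = ((d.(rec X. a.((d.X)\{a,c,d} + (a.X + (X + 0)))\{a,d}))\{a,c,d} + (a.(rec X. a.((d.X)\{a,c,d} + (a.X + (X + 0)))\{a,d}) + ((rec X. a.((d.X)\{a,c,d} + (a.X + (X + 0)))\{a,d}) + 0)))\{a,d} | stopped
Bisimilarity quotient blocks:
  B0 = {p0, q0}
  B1 = {p1, q1}
p0 ∈ B0, q0 ∈ B0 → same block
Bisimilar ⇒ trace-equivalent.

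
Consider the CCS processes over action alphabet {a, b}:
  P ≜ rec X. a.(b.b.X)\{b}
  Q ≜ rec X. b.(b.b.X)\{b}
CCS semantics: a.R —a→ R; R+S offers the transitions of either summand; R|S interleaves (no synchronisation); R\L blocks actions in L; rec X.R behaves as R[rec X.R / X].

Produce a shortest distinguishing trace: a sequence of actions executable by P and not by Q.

LTS(P): 2 reachable states
  s0 = rec X. a.(b.b.X)\{b} has moves -a-> s1
  s1 = (b.b.(rec X. a.(b.b.X)\{b}))\{b} has moves ∅
LTS(Q): 2 reachable states
  t0 = rec X. b.(b.b.X)\{b} has moves -b-> t1
  t1 = (b.b.(rec X. b.(b.b.X)\{b}))\{b} has moves ∅
Trace ⟨a⟩ through P, begin at {s0}:
  step 1 (a): {s1}
  ✓ P
Trace ⟨a⟩ through Q, begin at {t0}:
  step 1 (a): ∅  — Q cannot continue

a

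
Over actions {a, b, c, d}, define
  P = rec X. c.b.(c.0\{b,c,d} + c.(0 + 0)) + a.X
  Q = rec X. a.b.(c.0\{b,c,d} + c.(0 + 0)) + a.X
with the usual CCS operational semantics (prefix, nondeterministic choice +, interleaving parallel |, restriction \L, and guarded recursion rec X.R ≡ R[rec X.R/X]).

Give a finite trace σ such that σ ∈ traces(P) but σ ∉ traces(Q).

c

P's transition system — 5 states:
  u0 = rec X. c.b.(c.0\{b,c,d} + c.(0 + 0)) + a.X ⊢ =a=> u0, =c=> u1
  u1 = b.(c.0\{b,c,d} + c.(0 + 0)) ⊢ =b=> u2
  u2 = c.0\{b,c,d} + c.(0 + 0) ⊢ =c=> u3, =c=> u4
  u3 = 0 + 0 ⊢ ·
  u4 = 0\{b,c,d} ⊢ ·
Q's transition system — 5 states:
  v0 = rec X. a.b.(c.0\{b,c,d} + c.(0 + 0)) + a.X ⊢ =a=> v0, =a=> v1
  v1 = b.(c.0\{b,c,d} + c.(0 + 0)) ⊢ =b=> v2
  v2 = c.0\{b,c,d} + c.(0 + 0) ⊢ =c=> v3, =c=> v4
  v3 = 0 + 0 ⊢ ·
  v4 = 0\{b,c,d} ⊢ ·
Trace ⟨c⟩ through P, begin at {u0}:
  step 1 (c): {u1}
  P completes σ.
Trace ⟨c⟩ through Q, begin at {v0}:
  step 1 (c): ∅  — Q cannot continue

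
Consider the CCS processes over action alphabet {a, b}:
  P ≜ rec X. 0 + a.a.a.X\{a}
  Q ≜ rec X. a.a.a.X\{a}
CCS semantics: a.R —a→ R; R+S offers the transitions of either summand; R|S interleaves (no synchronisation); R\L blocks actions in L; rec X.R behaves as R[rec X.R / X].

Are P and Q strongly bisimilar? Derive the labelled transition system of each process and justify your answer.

YES

P's transition system — 4 states:
  p0 = rec X. 0 + a.a.a.X\{a} has moves =a=> p1
  p1 = a.a.(rec X. 0 + a.a.a.X\{a})\{a} has moves =a=> p2
  p2 = a.(rec X. 0 + a.a.a.X\{a})\{a} has moves =a=> p3
  p3 = (rec X. 0 + a.a.a.X\{a})\{a} has moves ∅
Q's transition system — 4 states:
  q0 = rec X. a.a.a.X\{a} has moves =a=> q1
  q1 = a.a.(rec X. a.a.a.X\{a})\{a} has moves =a=> q2
  q2 = a.(rec X. a.a.a.X\{a})\{a} has moves =a=> q3
  q3 = (rec X. a.a.a.X\{a})\{a} has moves ∅
Bisimilarity quotient blocks:
  B0 = {p0, q0}
  B1 = {p1, q1}
  B2 = {p2, q2}
  B3 = {p3, q3}
p0 ∈ B0, q0 ∈ B0 → same block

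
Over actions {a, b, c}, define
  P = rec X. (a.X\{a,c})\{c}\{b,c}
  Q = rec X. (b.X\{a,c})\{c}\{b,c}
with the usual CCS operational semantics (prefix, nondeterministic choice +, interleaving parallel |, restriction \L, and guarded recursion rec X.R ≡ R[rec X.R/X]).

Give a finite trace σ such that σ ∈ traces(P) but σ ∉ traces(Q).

a

LTS(P): 2 reachable states
  u0 = rec X. (a.X\{a,c})\{c}\{b,c} :: --a--▸ u1
  u1 = (rec X. (a.X\{a,c})\{c}\{b,c})\{a,c}\{c}\{b,c} :: deadlocked
LTS(Q): 1 reachable states
  v0 = rec X. (b.X\{a,c})\{c}\{b,c} :: deadlocked
Run σ = ⟨a⟩ on P: start {u0}
  step 1 (a): {u1}
  P completes σ.
Run σ = ⟨a⟩ on Q: start {v0}
  step 1 (a): no successor for Q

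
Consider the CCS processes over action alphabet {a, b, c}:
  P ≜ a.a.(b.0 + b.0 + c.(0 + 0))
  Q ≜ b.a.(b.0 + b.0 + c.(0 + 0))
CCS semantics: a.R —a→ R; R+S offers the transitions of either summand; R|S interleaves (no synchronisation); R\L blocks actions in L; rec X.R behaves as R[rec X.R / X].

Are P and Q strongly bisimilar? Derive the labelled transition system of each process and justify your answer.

P's transition system — 5 states:
  m0 = a.a.(b.0 + b.0 + c.(0 + 0)) | —a→ m1
  m1 = a.(b.0 + b.0 + c.(0 + 0)) | —a→ m2
  m2 = b.0 + b.0 + c.(0 + 0) | —b→ m3, —c→ m4
  m3 = 0 | ∅
  m4 = 0 + 0 | ∅
Q's transition system — 5 states:
  n0 = b.a.(b.0 + b.0 + c.(0 + 0)) | —b→ n1
  n1 = a.(b.0 + b.0 + c.(0 + 0)) | —a→ n2
  n2 = b.0 + b.0 + c.(0 + 0) | —b→ n3, —c→ n4
  n3 = 0 | ∅
  n4 = 0 + 0 | ∅
Bisimilarity quotient blocks:
  B0 = {m0}
  B1 = {m1, n1}
  B2 = {m2, n2}
  B3 = {m3, m4, n3, n4}
  B4 = {n0}
m0 ∈ B0, n0 ∈ B4 → different blocks

P ≁ Q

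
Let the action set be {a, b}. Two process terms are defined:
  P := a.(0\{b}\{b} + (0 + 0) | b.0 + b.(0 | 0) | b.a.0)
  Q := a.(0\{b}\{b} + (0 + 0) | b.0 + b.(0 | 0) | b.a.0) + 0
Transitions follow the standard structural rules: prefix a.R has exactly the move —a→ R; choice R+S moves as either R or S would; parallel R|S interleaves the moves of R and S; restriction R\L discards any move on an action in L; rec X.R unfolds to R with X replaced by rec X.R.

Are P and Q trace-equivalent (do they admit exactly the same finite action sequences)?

Reachable graph of P (8 states):
  u0 = a.(0\{b}\{b} + (0 + 0) | b.0 + b.(0 | 0) | b.a.0) → —a→ u1
  u1 = 0\{b}\{b} + (0 + 0) | b.0 + b.(0 | 0) | b.a.0 → —b→ u2, —b→ u3, —b→ u4
  u2 = (0 + 0) | 0 → deadlocked
  u3 = 0 | 0 | b.a.0 → —b→ u5
  u4 = b.(0 | 0) | a.0 → —a→ u6, —b→ u5
  u5 = 0 | 0 | a.0 → —a→ u7
  u6 = b.(0 | 0) | 0 → —b→ u7
  u7 = 0 | 0 | 0 → deadlocked
Reachable graph of Q (8 states):
  v0 = a.(0\{b}\{b} + (0 + 0) | b.0 + b.(0 | 0) | b.a.0) + 0 → —a→ v1
  v1 = 0\{b}\{b} + (0 + 0) | b.0 + b.(0 | 0) | b.a.0 → —b→ v2, —b→ v3, —b→ v4
  v2 = (0 + 0) | 0 → deadlocked
  v3 = 0 | 0 | b.a.0 → —b→ v5
  v4 = b.(0 | 0) | a.0 → —a→ v6, —b→ v5
  v5 = 0 | 0 | a.0 → —a→ v7
  v6 = b.(0 | 0) | 0 → —b→ v7
  v7 = 0 | 0 | 0 → deadlocked
Coarsest stable partition (strong bisimilarity classes):
  B0 = {u0, v0}
  B1 = {u1, v1}
  B2 = {u3, v3}
  B3 = {u5, v5}
  B4 = {u2, u7, v2, v7}
  B5 = {u4, v4}
  B6 = {u6, v6}
u0 ∈ B0, v0 ∈ B0 → same block
Bisimilar ⇒ trace-equivalent.

YES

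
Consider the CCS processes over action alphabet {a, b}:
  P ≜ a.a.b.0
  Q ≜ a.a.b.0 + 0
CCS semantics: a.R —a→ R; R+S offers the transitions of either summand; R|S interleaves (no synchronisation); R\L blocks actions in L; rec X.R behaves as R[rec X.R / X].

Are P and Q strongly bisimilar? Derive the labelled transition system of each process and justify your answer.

YES

Reachable graph of P (4 states):
  u0 = a.a.b.0 has moves ··a··> u1
  u1 = a.b.0 has moves ··a··> u2
  u2 = b.0 has moves ··b··> u3
  u3 = 0 has moves (no moves)
Reachable graph of Q (4 states):
  v0 = a.a.b.0 + 0 has moves ··a··> v1
  v1 = a.b.0 has moves ··a··> v2
  v2 = b.0 has moves ··b··> v3
  v3 = 0 has moves (no moves)
Bisimilarity quotient blocks:
  B0 = {u0, v0}
  B1 = {u1, v1}
  B2 = {u2, v2}
  B3 = {u3, v3}
u0 ∈ B0, v0 ∈ B0 → same block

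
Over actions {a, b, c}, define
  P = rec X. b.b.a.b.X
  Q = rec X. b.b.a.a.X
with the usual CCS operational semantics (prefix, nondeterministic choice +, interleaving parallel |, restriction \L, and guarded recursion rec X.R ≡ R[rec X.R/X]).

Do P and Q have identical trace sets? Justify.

traces(P) ≠ traces(Q) — witness ⟨bbab⟩

LTS(P): 4 reachable states
  m0 = rec X. b.b.a.b.X :: --b--▸ m1
  m1 = b.a.b.(rec X. b.b.a.b.X) :: --b--▸ m2
  m2 = a.b.(rec X. b.b.a.b.X) :: --a--▸ m3
  m3 = b.(rec X. b.b.a.b.X) :: --b--▸ m0
LTS(Q): 4 reachable states
  n0 = rec X. b.b.a.a.X :: --b--▸ n1
  n1 = b.a.a.(rec X. b.b.a.a.X) :: --b--▸ n2
  n2 = a.a.(rec X. b.b.a.a.X) :: --a--▸ n3
  n3 = a.(rec X. b.b.a.a.X) :: --a--▸ n0
Executing bbab from P (initial set {m0}):
  after b @ step 1: {m1}
  after b @ step 2: {m2}
  after a @ step 3: {m3}
  after b @ step 4: {m0}
  P completes σ.
Executing bbab from Q (initial set {n0}):
  after b @ step 1: {n1}
  after b @ step 2: {n2}
  after a @ step 3: {n3}
  after b @ step 4: no successor for Q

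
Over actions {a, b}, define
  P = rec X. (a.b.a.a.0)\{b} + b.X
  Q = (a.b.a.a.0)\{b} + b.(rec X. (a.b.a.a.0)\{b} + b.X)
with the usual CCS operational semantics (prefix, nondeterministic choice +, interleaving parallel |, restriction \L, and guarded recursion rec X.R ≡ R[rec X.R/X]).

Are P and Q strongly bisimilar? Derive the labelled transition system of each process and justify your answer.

LTS(P): 2 reachable states
  u0 = rec X. (a.b.a.a.0)\{b} + b.X has moves --a--▸ u1, --b--▸ u0
  u1 = (b.a.a.0)\{b} has moves (no moves)
LTS(Q): 3 reachable states
  v0 = (a.b.a.a.0)\{b} + b.(rec X. (a.b.a.a.0)\{b} + b.X) has moves --a--▸ v1, --b--▸ v2
  v1 = (b.a.a.0)\{b} has moves (no moves)
  v2 = rec X. (a.b.a.a.0)\{b} + b.X has moves --a--▸ v1, --b--▸ v2
Partition-refinement fixed point:
  B0 = {u0, v0, v2}
  B1 = {u1, v1}
u0 ∈ B0, v0 ∈ B0 → same block

bisimilar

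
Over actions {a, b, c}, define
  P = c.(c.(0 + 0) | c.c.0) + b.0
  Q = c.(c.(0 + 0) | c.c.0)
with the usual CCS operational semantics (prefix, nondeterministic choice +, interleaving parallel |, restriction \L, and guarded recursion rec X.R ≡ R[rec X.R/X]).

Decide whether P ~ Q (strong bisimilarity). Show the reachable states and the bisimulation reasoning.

NO

Reachable graph of P (8 states):
  s0 = c.(c.(0 + 0) | c.c.0) + b.0 :: -b-> s1, -c-> s2
  s1 = 0 :: deadlocked
  s2 = c.(0 + 0) | c.c.0 :: -c-> s3, -c-> s4
  s3 = (0 + 0) | c.c.0 :: -c-> s5
  s4 = c.(0 + 0) | c.0 :: -c-> s5, -c-> s6
  s5 = (0 + 0) | c.0 :: -c-> s7
  s6 = c.(0 + 0) | 0 :: -c-> s7
  s7 = (0 + 0) | 0 :: deadlocked
Reachable graph of Q (7 states):
  t0 = c.(c.(0 + 0) | c.c.0) :: -c-> t1
  t1 = c.(0 + 0) | c.c.0 :: -c-> t2, -c-> t3
  t2 = (0 + 0) | c.c.0 :: -c-> t4
  t3 = c.(0 + 0) | c.0 :: -c-> t4, -c-> t5
  t4 = (0 + 0) | c.0 :: -c-> t6
  t5 = c.(0 + 0) | 0 :: -c-> t6
  t6 = (0 + 0) | 0 :: deadlocked
Coarsest stable partition (strong bisimilarity classes):
  B0 = {s0}
  B1 = {s1, s7, t6}
  B2 = {s2, t1}
  B3 = {s3, s4, t2, t3}
  B4 = {s5, s6, t4, t5}
  B5 = {t0}
s0 ∈ B0, t0 ∈ B5 → different blocks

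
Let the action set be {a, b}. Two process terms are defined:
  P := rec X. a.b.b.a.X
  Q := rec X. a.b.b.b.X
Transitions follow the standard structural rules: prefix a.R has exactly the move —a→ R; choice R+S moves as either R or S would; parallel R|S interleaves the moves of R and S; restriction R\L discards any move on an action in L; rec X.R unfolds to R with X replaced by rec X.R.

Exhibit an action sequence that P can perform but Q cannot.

P's transition system — 4 states:
  s0 = rec X. a.b.b.a.X | ··a··> s1
  s1 = b.b.a.(rec X. a.b.b.a.X) | ··b··> s2
  s2 = b.a.(rec X. a.b.b.a.X) | ··b··> s3
  s3 = a.(rec X. a.b.b.a.X) | ··a··> s0
Q's transition system — 4 states:
  t0 = rec X. a.b.b.b.X | ··a··> t1
  t1 = b.b.b.(rec X. a.b.b.b.X) | ··b··> t2
  t2 = b.b.(rec X. a.b.b.b.X) | ··b··> t3
  t3 = b.(rec X. a.b.b.b.X) | ··b··> t0
Executing abba from P (initial set {s0}):
  after a @ step 1: {s1}
  after b @ step 2: {s2}
  after b @ step 3: {s3}
  after a @ step 4: {s0}
  ✓ P
Executing abba from Q (initial set {t0}):
  after a @ step 1: {t1}
  after b @ step 2: {t2}
  after b @ step 3: {t3}
  after a @ step 4: no successor for Q

abba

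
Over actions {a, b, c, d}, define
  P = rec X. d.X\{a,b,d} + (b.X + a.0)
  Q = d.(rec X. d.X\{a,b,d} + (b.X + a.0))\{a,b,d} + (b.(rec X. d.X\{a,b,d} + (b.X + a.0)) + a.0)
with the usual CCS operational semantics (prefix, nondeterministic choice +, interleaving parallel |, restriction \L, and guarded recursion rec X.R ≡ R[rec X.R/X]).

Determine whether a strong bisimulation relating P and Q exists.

P ~ Q

LTS(P): 3 reachable states
  u0 = rec X. d.X\{a,b,d} + (b.X + a.0) → -a-> u1, -b-> u0, -d-> u2
  u1 = 0 → deadlocked
  u2 = (rec X. d.X\{a,b,d} + (b.X + a.0))\{a,b,d} → deadlocked
LTS(Q): 4 reachable states
  v0 = d.(rec X. d.X\{a,b,d} + (b.X + a.0))\{a,b,d} + (b.(rec X. d.X\{a,b,d} + (b.X + a.0)) + a.0) → -a-> v1, -b-> v2, -d-> v3
  v1 = 0 → deadlocked
  v2 = rec X. d.X\{a,b,d} + (b.X + a.0) → -a-> v1, -b-> v2, -d-> v3
  v3 = (rec X. d.X\{a,b,d} + (b.X + a.0))\{a,b,d} → deadlocked
Partition-refinement fixed point:
  B0 = {u0, v0, v2}
  B1 = {u1, u2, v1, v3}
u0 ∈ B0, v0 ∈ B0 → same block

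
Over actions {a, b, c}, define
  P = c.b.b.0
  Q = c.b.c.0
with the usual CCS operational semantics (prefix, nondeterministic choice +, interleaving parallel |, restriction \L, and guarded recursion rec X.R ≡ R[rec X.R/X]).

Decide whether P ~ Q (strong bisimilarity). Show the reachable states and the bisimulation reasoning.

P's transition system — 4 states:
  s0 = c.b.b.0 :: ··c··> s1
  s1 = b.b.0 :: ··b··> s2
  s2 = b.0 :: ··b··> s3
  s3 = 0 :: ∅
Q's transition system — 4 states:
  t0 = c.b.c.0 :: ··c··> t1
  t1 = b.c.0 :: ··b··> t2
  t2 = c.0 :: ··c··> t3
  t3 = 0 :: ∅
Coarsest stable partition (strong bisimilarity classes):
  B0 = {s0}
  B1 = {s1}
  B2 = {s2}
  B3 = {s3, t3}
  B4 = {t0}
  B5 = {t1}
  B6 = {t2}
s0 ∈ B0, t0 ∈ B4 → different blocks

P ≁ Q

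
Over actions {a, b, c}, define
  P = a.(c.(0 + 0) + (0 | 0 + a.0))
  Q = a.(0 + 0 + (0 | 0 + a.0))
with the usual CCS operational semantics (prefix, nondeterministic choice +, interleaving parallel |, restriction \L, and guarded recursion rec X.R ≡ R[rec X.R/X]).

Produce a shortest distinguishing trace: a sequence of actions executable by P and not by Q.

ac

P's transition system — 4 states:
  u0 = a.(c.(0 + 0) + (0 | 0 + a.0)) has moves --a--▸ u1
  u1 = c.(0 + 0) + (0 | 0 + a.0) has moves --a--▸ u2, --c--▸ u3
  u2 = 0 has moves deadlocked
  u3 = 0 + 0 has moves deadlocked
Q's transition system — 3 states:
  v0 = a.(0 + 0 + (0 | 0 + a.0)) has moves --a--▸ v1
  v1 = 0 + 0 + (0 | 0 + a.0) has moves --a--▸ v2
  v2 = 0 has moves deadlocked
Run σ = ⟨ac⟩ on P: start {u0}
  [1] a ⇒ {u1}
  [2] c ⇒ {u3}
  ✓ P
Run σ = ⟨ac⟩ on Q: start {v0}
  [1] a ⇒ {v1}
  [2] c ⇒ ∅ (Q stuck)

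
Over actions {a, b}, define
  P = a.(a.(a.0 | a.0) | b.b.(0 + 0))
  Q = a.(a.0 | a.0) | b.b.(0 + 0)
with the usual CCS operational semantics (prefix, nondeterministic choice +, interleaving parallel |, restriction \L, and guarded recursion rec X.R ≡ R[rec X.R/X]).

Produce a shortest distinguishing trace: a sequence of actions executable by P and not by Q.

aaaa

Reachable graph of P (16 states):
  u0 = a.(a.(a.0 | a.0) | b.b.(0 + 0)) → —a→ u1
  u1 = a.(a.0 | a.0) | b.b.(0 + 0) → —a→ u2, —b→ u3
  u2 = a.0 | a.0 | b.b.(0 + 0) → —a→ u4, —a→ u5, —b→ u6
  u3 = a.(a.0 | a.0) | b.(0 + 0) → —a→ u6, —b→ u7
  u4 = 0 | a.0 | b.b.(0 + 0) → —a→ u8, —b→ u9
  u5 = a.0 | 0 | b.b.(0 + 0) → —a→ u8, —b→ u10
  u6 = a.0 | a.0 | b.(0 + 0) → —a→ u10, —a→ u9, —b→ u11
  u7 = a.(a.0 | a.0) | (0 + 0) → —a→ u11
  u8 = 0 | 0 | b.b.(0 + 0) → —b→ u12
  u9 = 0 | a.0 | b.(0 + 0) → —a→ u12, —b→ u13
  u10 = a.0 | 0 | b.(0 + 0) → —a→ u12, —b→ u14
  u11 = a.0 | a.0 | (0 + 0) → —a→ u13, —a→ u14
  u12 = 0 | 0 | b.(0 + 0) → —b→ u15
  u13 = 0 | a.0 | (0 + 0) → —a→ u15
  u14 = a.0 | 0 | (0 + 0) → —a→ u15
  u15 = 0 | 0 | (0 + 0) → ∅
Reachable graph of Q (15 states):
  v0 = a.(a.0 | a.0) | b.b.(0 + 0) → —a→ v1, —b→ v2
  v1 = a.0 | a.0 | b.b.(0 + 0) → —a→ v3, —a→ v4, —b→ v5
  v2 = a.(a.0 | a.0) | b.(0 + 0) → —a→ v5, —b→ v6
  v3 = 0 | a.0 | b.b.(0 + 0) → —a→ v7, —b→ v8
  v4 = a.0 | 0 | b.b.(0 + 0) → —a→ v7, —b→ v9
  v5 = a.0 | a.0 | b.(0 + 0) → —a→ v8, —a→ v9, —b→ v10
  v6 = a.(a.0 | a.0) | (0 + 0) → —a→ v10
  v7 = 0 | 0 | b.b.(0 + 0) → —b→ v11
  v8 = 0 | a.0 | b.(0 + 0) → —a→ v11, —b→ v12
  v9 = a.0 | 0 | b.(0 + 0) → —a→ v11, —b→ v13
  v10 = a.0 | a.0 | (0 + 0) → —a→ v12, —a→ v13
  v11 = 0 | 0 | b.(0 + 0) → —b→ v14
  v12 = 0 | a.0 | (0 + 0) → —a→ v14
  v13 = a.0 | 0 | (0 + 0) → —a→ v14
  v14 = 0 | 0 | (0 + 0) → ∅
Executing aaaa from P (initial set {u0}):
  [1] a ⇒ {u1}
  [2] a ⇒ {u2}
  [3] a ⇒ {u4, u5}
  [4] a ⇒ {u8}
  ✓ P
Executing aaaa from Q (initial set {v0}):
  [1] a ⇒ {v1}
  [2] a ⇒ {v3, v4}
  [3] a ⇒ {v7}
  [4] a ⇒ no successor for Q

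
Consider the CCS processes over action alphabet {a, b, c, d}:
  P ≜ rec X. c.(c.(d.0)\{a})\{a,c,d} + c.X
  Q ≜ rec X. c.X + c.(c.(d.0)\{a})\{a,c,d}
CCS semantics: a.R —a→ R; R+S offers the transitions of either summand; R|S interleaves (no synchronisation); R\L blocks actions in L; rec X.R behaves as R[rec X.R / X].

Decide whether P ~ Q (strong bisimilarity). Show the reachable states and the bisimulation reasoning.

YES

P's transition system — 2 states:
  m0 = rec X. c.(c.(d.0)\{a})\{a,c,d} + c.X has moves -c-> m0, -c-> m1
  m1 = (c.(d.0)\{a})\{a,c,d} has moves ·
Q's transition system — 2 states:
  n0 = rec X. c.X + c.(c.(d.0)\{a})\{a,c,d} has moves -c-> n0, -c-> n1
  n1 = (c.(d.0)\{a})\{a,c,d} has moves ·
Bisimilarity quotient blocks:
  B0 = {m0, n0}
  B1 = {m1, n1}
m0 ∈ B0, n0 ∈ B0 → same block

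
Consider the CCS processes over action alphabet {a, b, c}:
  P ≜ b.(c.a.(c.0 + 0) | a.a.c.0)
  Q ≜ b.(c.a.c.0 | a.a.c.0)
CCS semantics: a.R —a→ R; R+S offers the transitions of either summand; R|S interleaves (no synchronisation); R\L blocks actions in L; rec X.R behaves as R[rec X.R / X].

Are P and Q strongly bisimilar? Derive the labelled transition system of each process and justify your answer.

Reachable graph of P (17 states):
  m0 = b.(c.a.(c.0 + 0) | a.a.c.0) → ··b··> m1
  m1 = c.a.(c.0 + 0) | a.a.c.0 → ··a··> m2, ··c··> m3
  m2 = c.a.(c.0 + 0) | a.c.0 → ··a··> m4, ··c··> m5
  m3 = a.(c.0 + 0) | a.a.c.0 → ··a··> m5, ··a··> m6
  m4 = c.a.(c.0 + 0) | c.0 → ··c··> m7, ··c··> m8
  m5 = a.(c.0 + 0) | a.c.0 → ··a··> m7, ··a··> m9
  m6 = (c.0 + 0) | a.a.c.0 → ··a··> m9, ··c··> m10
  m7 = a.(c.0 + 0) | c.0 → ··a··> m11, ··c··> m12
  m8 = c.a.(c.0 + 0) | 0 → ··c··> m12
  m9 = (c.0 + 0) | a.c.0 → ··a··> m11, ··c··> m13
  m10 = 0 | a.a.c.0 → ··a··> m13
  m11 = (c.0 + 0) | c.0 → ··c··> m14, ··c··> m15
  m12 = a.(c.0 + 0) | 0 → ··a··> m14
  m13 = 0 | a.c.0 → ··a··> m15
  m14 = (c.0 + 0) | 0 → ··c··> m16
  m15 = 0 | c.0 → ··c··> m16
  m16 = 0 | 0 → deadlocked
Reachable graph of Q (17 states):
  n0 = b.(c.a.c.0 | a.a.c.0) → ··b··> n1
  n1 = c.a.c.0 | a.a.c.0 → ··a··> n2, ··c··> n3
  n2 = c.a.c.0 | a.c.0 → ··a··> n4, ··c··> n5
  n3 = a.c.0 | a.a.c.0 → ··a··> n5, ··a··> n6
  n4 = c.a.c.0 | c.0 → ··c··> n7, ··c··> n8
  n5 = a.c.0 | a.c.0 → ··a··> n7, ··a··> n9
  n6 = c.0 | a.a.c.0 → ··a··> n9, ··c··> n10
  n7 = a.c.0 | c.0 → ··a··> n11, ··c··> n12
  n8 = c.a.c.0 | 0 → ··c··> n12
  n9 = c.0 | a.c.0 → ··a··> n11, ··c··> n13
  n10 = 0 | a.a.c.0 → ··a··> n13
  n11 = c.0 | c.0 → ··c··> n14, ··c··> n15
  n12 = a.c.0 | 0 → ··a··> n15
  n13 = 0 | a.c.0 → ··a··> n14
  n14 = 0 | c.0 → ··c··> n16
  n15 = c.0 | 0 → ··c··> n16
  n16 = 0 | 0 → deadlocked
Coarsest stable partition (strong bisimilarity classes):
  B0 = {m0, n0}
  B1 = {m1, n1}
  B2 = {m3, n3}
  B3 = {m5, n5}
  B4 = {m7, m9, n7, n9}
  B5 = {m11, n11}
  B6 = {m14, m15, n14, n15}
  B7 = {m16, n16}
  B8 = {m12, m13, n12, n13}
  B9 = {m6, n6}
  B10 = {m10, n10}
  B11 = {m2, n2}
  B12 = {m4, n4}
  B13 = {m8, n8}
m0 ∈ B0, n0 ∈ B0 → same block

bisimilar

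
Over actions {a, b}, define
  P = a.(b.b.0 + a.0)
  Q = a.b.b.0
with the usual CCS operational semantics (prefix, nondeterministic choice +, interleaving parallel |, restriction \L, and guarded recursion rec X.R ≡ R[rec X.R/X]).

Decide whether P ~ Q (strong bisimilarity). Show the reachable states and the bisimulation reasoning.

LTS(P): 4 reachable states
  s0 = a.(b.b.0 + a.0) | --a--▸ s1
  s1 = b.b.0 + a.0 | --a--▸ s2, --b--▸ s3
  s2 = 0 | ·
  s3 = b.0 | --b--▸ s2
LTS(Q): 4 reachable states
  t0 = a.b.b.0 | --a--▸ t1
  t1 = b.b.0 | --b--▸ t2
  t2 = b.0 | --b--▸ t3
  t3 = 0 | ·
Coarsest stable partition (strong bisimilarity classes):
  B0 = {s0}
  B1 = {s1}
  B2 = {s2, t3}
  B3 = {s3, t2}
  B4 = {t0}
  B5 = {t1}
s0 ∈ B0, t0 ∈ B4 → different blocks

P ≁ Q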